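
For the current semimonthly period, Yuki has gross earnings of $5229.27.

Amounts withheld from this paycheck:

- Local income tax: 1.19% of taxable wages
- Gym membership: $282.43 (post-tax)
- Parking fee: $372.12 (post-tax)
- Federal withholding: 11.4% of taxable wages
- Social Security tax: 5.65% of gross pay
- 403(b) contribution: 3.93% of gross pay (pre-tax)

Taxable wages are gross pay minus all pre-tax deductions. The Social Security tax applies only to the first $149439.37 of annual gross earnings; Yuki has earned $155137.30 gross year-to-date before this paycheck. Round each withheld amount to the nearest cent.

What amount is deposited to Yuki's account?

$3736.72

403(b) contribution: $5229.27 × 0.0393 = $205.51
Taxable wages = $5229.27 − $205.51 = $5023.76
Federal withholding: $5023.76 × 0.114 = $572.71
Local income tax: $5023.76 × 0.0119 = $59.78
Social Security tax: annual cap $149439.37 already reached (YTD $155137.30), so $0.00
Gym membership: $282.43
Parking fee: $372.12
Total deductions = $205.51 + $572.71 + $59.78 + $0.00 + $282.43 + $372.12 = $1492.55
Net pay = $5229.27 − $1492.55 = $3736.72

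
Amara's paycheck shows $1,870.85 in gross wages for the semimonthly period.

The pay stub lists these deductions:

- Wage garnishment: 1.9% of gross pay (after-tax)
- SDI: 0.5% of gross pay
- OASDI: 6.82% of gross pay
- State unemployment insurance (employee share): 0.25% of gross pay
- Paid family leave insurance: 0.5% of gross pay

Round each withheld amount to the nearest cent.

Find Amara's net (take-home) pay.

SDI: $1,870.85 × 0.005 = $9.35
Paid family leave insurance: $1,870.85 × 0.005 = $9.35
State unemployment insurance (employee share): $1,870.85 × 0.0025 = $4.68
OASDI: $1,870.85 × 0.0682 = $127.59
Wage garnishment: $1,870.85 × 0.019 = $35.55
Total deductions = $9.35 + $9.35 + $4.68 + $127.59 + $35.55 = $186.52
Net pay = $1,870.85 − $186.52 = $1,684.33

$1,684.33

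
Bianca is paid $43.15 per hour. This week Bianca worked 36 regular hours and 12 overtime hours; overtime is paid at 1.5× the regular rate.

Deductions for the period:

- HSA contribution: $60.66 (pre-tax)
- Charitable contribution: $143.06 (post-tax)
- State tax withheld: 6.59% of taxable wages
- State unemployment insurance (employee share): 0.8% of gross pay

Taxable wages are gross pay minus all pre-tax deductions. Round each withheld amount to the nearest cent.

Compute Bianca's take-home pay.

Regular pay: 36 × $43.15 = $1,553.40
Overtime pay: 12 × $43.15 × 1.5 = $776.70
Gross pay = $1,553.40 + $776.70 = $2,330.10
HSA contribution: $60.66
Taxable wages = $2,330.10 − $60.66 = $2,269.44
State tax withheld: $2,269.44 × 0.0659 = $149.56
State unemployment insurance (employee share): $2,330.10 × 0.008 = $18.64
Charitable contribution: $143.06
Total deductions = $60.66 + $149.56 + $18.64 + $143.06 = $371.92
Net pay = $2,330.10 − $371.92 = $1,958.18

$1,958.18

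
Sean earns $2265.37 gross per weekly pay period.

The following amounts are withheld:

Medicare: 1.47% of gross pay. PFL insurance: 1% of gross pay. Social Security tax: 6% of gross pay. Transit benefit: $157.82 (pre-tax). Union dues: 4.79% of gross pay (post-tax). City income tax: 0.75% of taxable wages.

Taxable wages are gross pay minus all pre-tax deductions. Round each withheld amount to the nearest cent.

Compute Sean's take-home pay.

$1791.36

Transit benefit: $157.82
Taxable wages = $2265.37 − $157.82 = $2107.55
City income tax: $2107.55 × 0.0075 = $15.81
PFL insurance: $2265.37 × 0.01 = $22.65
Medicare: $2265.37 × 0.0147 = $33.30
Social Security tax: $2265.37 × 0.06 = $135.92
Union dues: $2265.37 × 0.0479 = $108.51
Total deductions = $157.82 + $15.81 + $22.65 + $33.30 + $135.92 + $108.51 = $474.01
Net pay = $2265.37 − $474.01 = $1791.36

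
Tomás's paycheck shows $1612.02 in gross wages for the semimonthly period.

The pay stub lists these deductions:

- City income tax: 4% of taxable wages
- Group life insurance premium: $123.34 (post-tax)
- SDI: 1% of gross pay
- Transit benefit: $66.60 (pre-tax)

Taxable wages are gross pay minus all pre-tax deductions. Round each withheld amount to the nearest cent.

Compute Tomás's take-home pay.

$1344.14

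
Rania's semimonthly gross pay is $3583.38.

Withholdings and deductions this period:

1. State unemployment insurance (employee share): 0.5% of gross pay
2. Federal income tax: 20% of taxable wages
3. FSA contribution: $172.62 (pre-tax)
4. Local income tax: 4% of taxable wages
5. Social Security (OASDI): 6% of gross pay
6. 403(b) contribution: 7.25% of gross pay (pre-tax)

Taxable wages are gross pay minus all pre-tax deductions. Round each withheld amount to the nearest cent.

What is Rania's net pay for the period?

$2161.81

403(b) contribution: $3583.38 × 0.0725 = $259.80
FSA contribution: $172.62
Pre-tax total = $259.80 + $172.62 = $432.42
Taxable wages = $3583.38 − $432.42 = $3150.96
Federal income tax: $3150.96 × 0.2 = $630.19
Local income tax: $3150.96 × 0.04 = $126.04
State unemployment insurance (employee share): $3583.38 × 0.005 = $17.92
Social Security (OASDI): $3583.38 × 0.06 = $215.00
Total deductions = $259.80 + $172.62 + $630.19 + $126.04 + $17.92 + $215.00 = $1421.57
Net pay = $3583.38 − $1421.57 = $2161.81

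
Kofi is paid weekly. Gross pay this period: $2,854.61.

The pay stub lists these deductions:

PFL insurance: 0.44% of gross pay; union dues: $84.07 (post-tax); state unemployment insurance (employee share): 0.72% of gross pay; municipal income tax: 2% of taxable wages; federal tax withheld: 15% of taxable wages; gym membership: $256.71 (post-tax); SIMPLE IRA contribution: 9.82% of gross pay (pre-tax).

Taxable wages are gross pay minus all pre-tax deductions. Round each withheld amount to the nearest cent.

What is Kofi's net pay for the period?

$1,762.77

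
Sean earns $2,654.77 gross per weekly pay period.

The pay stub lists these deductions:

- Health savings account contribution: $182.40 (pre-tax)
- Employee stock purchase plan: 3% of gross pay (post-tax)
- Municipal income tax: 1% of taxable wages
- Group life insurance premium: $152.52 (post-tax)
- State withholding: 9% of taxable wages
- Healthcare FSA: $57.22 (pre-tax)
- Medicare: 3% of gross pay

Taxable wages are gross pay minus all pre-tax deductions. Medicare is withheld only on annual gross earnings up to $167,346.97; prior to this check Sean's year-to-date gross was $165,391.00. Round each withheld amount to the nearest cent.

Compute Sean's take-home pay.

$1,882.80

Healthcare FSA: $57.22
Health savings account contribution: $182.40
Pre-tax total = $57.22 + $182.40 = $239.62
Taxable wages = $2,654.77 − $239.62 = $2,415.15
Municipal income tax: $2,415.15 × 0.01 = $24.15
State withholding: $2,415.15 × 0.09 = $217.36
Medicare: only $167,346.97 − $165,391.00 = $1,955.97 of this check is subject → $1,955.97 × 0.03 = $58.68
Group life insurance premium: $152.52
Employee stock purchase plan: $2,654.77 × 0.03 = $79.64
Total deductions = $57.22 + $182.40 + $24.15 + $217.36 + $58.68 + $152.52 + $79.64 = $771.97
Net pay = $2,654.77 − $771.97 = $1,882.80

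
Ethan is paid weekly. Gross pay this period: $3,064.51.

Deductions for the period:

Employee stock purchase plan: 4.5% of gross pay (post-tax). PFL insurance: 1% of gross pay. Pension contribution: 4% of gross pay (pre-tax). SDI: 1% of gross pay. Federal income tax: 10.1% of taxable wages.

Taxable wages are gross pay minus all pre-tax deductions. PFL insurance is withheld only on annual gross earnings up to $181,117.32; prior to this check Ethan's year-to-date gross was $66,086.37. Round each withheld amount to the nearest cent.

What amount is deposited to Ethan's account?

$2,445.60

Pension contribution: $3,064.51 × 0.04 = $122.58
Taxable wages = $3,064.51 − $122.58 = $2,941.93
Federal income tax: $2,941.93 × 0.101 = $297.13
SDI: $3,064.51 × 0.01 = $30.65
PFL insurance: cap not yet reached, full $3,064.51 is subject → $3,064.51 × 0.01 = $30.65
Employee stock purchase plan: $3,064.51 × 0.045 = $137.90
Total deductions = $122.58 + $297.13 + $30.65 + $30.65 + $137.90 = $618.91
Net pay = $3,064.51 − $618.91 = $2,445.60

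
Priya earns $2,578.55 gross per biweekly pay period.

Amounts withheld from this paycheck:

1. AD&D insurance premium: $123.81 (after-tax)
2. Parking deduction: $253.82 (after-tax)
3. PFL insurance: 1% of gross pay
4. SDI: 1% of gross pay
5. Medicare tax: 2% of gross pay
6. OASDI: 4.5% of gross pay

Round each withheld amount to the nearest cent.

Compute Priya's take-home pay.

$1,981.74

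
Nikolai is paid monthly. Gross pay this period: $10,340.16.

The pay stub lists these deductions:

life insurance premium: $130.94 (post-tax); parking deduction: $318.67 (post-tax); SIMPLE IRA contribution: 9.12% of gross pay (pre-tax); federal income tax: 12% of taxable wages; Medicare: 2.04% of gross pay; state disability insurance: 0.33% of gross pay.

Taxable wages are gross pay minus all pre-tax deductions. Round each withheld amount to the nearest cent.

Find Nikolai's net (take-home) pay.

$7,574.81

SIMPLE IRA contribution: $10,340.16 × 0.0912 = $943.02
Taxable wages = $10,340.16 − $943.02 = $9,397.14
Federal income tax: $9,397.14 × 0.12 = $1,127.66
Medicare: $10,340.16 × 0.0204 = $210.94
State disability insurance: $10,340.16 × 0.0033 = $34.12
Life insurance premium: $130.94
Parking deduction: $318.67
Total deductions = $943.02 + $1,127.66 + $210.94 + $34.12 + $130.94 + $318.67 = $2,765.35
Net pay = $10,340.16 − $2,765.35 = $7,574.81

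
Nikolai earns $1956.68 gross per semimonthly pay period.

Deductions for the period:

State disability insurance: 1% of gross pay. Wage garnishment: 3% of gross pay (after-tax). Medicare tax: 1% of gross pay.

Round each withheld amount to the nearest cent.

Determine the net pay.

State disability insurance: $1956.68 × 0.01 = $19.57
Medicare tax: $1956.68 × 0.01 = $19.57
Wage garnishment: $1956.68 × 0.03 = $58.70
Total deductions = $19.57 + $19.57 + $58.70 = $97.84
Net pay = $1956.68 − $97.84 = $1858.84

$1858.84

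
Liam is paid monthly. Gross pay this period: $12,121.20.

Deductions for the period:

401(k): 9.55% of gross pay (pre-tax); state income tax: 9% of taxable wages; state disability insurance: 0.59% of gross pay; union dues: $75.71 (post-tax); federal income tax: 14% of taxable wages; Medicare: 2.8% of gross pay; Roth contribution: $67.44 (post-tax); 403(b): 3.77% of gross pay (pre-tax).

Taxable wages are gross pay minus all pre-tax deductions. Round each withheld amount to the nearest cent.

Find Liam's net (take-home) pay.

401(k): $12,121.20 × 0.0955 = $1,157.57
403(b): $12,121.20 × 0.0377 = $456.97
Pre-tax total = $1,157.57 + $456.97 = $1,614.54
Taxable wages = $12,121.20 − $1,614.54 = $10,506.66
Federal income tax: $10,506.66 × 0.14 = $1,470.93
State income tax: $10,506.66 × 0.09 = $945.60
Medicare: $12,121.20 × 0.028 = $339.39
State disability insurance: $12,121.20 × 0.0059 = $71.52
Union dues: $75.71
Roth contribution: $67.44
Total deductions = $1,157.57 + $456.97 + $1,470.93 + $945.60 + $339.39 + $71.52 + $75.71 + $67.44 = $4,585.13
Net pay = $12,121.20 − $4,585.13 = $7,536.07

$7,536.07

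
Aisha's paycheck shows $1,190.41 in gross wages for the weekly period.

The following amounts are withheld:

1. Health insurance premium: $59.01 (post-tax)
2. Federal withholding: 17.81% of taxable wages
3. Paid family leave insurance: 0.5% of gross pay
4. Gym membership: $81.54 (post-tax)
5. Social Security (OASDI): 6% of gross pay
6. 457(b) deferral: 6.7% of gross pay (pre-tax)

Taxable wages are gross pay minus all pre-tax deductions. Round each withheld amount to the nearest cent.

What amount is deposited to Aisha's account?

457(b) deferral: $1,190.41 × 0.067 = $79.76
Taxable wages = $1,190.41 − $79.76 = $1,110.65
Federal withholding: $1,110.65 × 0.1781 = $197.81
Paid family leave insurance: $1,190.41 × 0.005 = $5.95
Social Security (OASDI): $1,190.41 × 0.06 = $71.42
Gym membership: $81.54
Health insurance premium: $59.01
Total deductions = $79.76 + $197.81 + $5.95 + $71.42 + $81.54 + $59.01 = $495.49
Net pay = $1,190.41 − $495.49 = $694.92

$694.92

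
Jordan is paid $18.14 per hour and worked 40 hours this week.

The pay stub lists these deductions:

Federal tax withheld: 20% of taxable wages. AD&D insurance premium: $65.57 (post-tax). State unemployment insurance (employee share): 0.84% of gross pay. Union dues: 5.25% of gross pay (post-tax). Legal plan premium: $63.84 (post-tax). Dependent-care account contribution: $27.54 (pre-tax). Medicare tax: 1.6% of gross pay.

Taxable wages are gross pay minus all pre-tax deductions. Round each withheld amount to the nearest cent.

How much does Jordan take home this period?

Gross pay: 40 × $18.14 = $725.60
Dependent-care account contribution: $27.54
Taxable wages = $725.60 − $27.54 = $698.06
Federal tax withheld: $698.06 × 0.2 = $139.61
State unemployment insurance (employee share): $725.60 × 0.0084 = $6.10
Medicare tax: $725.60 × 0.016 = $11.61
Legal plan premium: $63.84
AD&D insurance premium: $65.57
Union dues: $725.60 × 0.0525 = $38.09
Total deductions = $27.54 + $139.61 + $6.10 + $11.61 + $63.84 + $65.57 + $38.09 = $352.36
Net pay = $725.60 − $352.36 = $373.24

$373.24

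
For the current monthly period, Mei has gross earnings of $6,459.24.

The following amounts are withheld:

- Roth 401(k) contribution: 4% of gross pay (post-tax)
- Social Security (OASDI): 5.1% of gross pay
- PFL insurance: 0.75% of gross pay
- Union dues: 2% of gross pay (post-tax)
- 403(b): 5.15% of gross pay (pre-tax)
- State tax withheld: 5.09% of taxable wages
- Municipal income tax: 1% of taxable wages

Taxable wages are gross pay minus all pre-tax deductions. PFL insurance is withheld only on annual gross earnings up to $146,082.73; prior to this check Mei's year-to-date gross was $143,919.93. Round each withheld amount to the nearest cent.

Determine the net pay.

$5,020.29

403(b): $6,459.24 × 0.0515 = $332.65
Taxable wages = $6,459.24 − $332.65 = $6,126.59
State tax withheld: $6,126.59 × 0.0509 = $311.84
Municipal income tax: $6,126.59 × 0.01 = $61.27
PFL insurance: only $146,082.73 − $143,919.93 = $2,162.80 of this check is subject → $2,162.80 × 0.0075 = $16.22
Social Security (OASDI): $6,459.24 × 0.051 = $329.42
Union dues: $6,459.24 × 0.02 = $129.18
Roth 401(k) contribution: $6,459.24 × 0.04 = $258.37
Total deductions = $332.65 + $311.84 + $61.27 + $16.22 + $329.42 + $129.18 + $258.37 = $1,438.95
Net pay = $6,459.24 − $1,438.95 = $5,020.29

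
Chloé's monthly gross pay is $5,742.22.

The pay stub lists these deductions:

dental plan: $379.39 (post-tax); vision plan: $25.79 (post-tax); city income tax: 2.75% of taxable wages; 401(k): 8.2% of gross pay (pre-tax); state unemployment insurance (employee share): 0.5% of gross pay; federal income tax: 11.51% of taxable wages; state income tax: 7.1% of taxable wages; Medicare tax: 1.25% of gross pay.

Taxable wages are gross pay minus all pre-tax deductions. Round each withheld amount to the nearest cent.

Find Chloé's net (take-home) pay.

$3,639.73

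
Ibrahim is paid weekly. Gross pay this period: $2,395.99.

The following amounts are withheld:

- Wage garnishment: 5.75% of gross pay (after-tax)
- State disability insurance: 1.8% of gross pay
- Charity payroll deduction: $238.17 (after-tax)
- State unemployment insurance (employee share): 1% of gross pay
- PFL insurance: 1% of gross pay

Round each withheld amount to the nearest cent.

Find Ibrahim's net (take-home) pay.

$1,929.00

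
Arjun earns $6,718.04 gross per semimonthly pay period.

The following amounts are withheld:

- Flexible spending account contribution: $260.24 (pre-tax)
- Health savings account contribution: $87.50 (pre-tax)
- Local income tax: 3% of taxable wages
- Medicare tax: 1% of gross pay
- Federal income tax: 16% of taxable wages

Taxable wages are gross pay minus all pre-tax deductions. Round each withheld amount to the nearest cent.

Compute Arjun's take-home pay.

Health savings account contribution: $87.50
Flexible spending account contribution: $260.24
Pre-tax total = $87.50 + $260.24 = $347.74
Taxable wages = $6,718.04 − $347.74 = $6,370.30
Local income tax: $6,370.30 × 0.03 = $191.11
Federal income tax: $6,370.30 × 0.16 = $1,019.25
Medicare tax: $6,718.04 × 0.01 = $67.18
Total deductions = $87.50 + $260.24 + $191.11 + $1,019.25 + $67.18 = $1,625.28
Net pay = $6,718.04 − $1,625.28 = $5,092.76

$5,092.76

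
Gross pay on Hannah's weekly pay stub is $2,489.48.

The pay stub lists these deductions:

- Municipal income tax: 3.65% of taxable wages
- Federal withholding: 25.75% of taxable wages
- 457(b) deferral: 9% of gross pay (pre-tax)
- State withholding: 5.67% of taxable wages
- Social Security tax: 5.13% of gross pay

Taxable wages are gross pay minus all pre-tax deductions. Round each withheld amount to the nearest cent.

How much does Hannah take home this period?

457(b) deferral: $2,489.48 × 0.09 = $224.05
Taxable wages = $2,489.48 − $224.05 = $2,265.43
Federal withholding: $2,265.43 × 0.2575 = $583.35
Municipal income tax: $2,265.43 × 0.0365 = $82.69
State withholding: $2,265.43 × 0.0567 = $128.45
Social Security tax: $2,489.48 × 0.0513 = $127.71
Total deductions = $224.05 + $583.35 + $82.69 + $128.45 + $127.71 = $1,146.25
Net pay = $2,489.48 − $1,146.25 = $1,343.23

$1,343.23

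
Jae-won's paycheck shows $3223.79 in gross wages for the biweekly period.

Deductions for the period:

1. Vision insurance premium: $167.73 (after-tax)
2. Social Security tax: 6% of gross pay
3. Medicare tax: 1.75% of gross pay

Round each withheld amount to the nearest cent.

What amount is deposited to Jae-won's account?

$2806.21

Social Security tax: $3223.79 × 0.06 = $193.43
Medicare tax: $3223.79 × 0.0175 = $56.42
Vision insurance premium: $167.73
Total deductions = $193.43 + $56.42 + $167.73 = $417.58
Net pay = $3223.79 − $417.58 = $2806.21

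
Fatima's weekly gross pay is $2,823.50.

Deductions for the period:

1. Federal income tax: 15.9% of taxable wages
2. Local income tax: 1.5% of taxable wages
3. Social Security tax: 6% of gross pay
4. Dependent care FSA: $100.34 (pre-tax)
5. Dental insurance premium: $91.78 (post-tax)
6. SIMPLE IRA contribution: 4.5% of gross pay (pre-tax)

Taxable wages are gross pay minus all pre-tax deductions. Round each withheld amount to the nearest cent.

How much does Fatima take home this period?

SIMPLE IRA contribution: $2,823.50 × 0.045 = $127.06
Dependent care FSA: $100.34
Pre-tax total = $127.06 + $100.34 = $227.40
Taxable wages = $2,823.50 − $227.40 = $2,596.10
Local income tax: $2,596.10 × 0.015 = $38.94
Federal income tax: $2,596.10 × 0.159 = $412.78
Social Security tax: $2,823.50 × 0.06 = $169.41
Dental insurance premium: $91.78
Total deductions = $127.06 + $100.34 + $38.94 + $412.78 + $169.41 + $91.78 = $940.31
Net pay = $2,823.50 − $940.31 = $1,883.19

$1,883.19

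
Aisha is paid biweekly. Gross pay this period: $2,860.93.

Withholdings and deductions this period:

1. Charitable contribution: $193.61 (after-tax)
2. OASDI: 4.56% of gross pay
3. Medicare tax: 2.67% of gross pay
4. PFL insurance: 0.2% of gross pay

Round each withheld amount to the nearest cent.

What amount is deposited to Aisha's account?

Medicare tax: $2,860.93 × 0.0267 = $76.39
OASDI: $2,860.93 × 0.0456 = $130.46
PFL insurance: $2,860.93 × 0.002 = $5.72
Charitable contribution: $193.61
Total deductions = $76.39 + $130.46 + $5.72 + $193.61 = $406.18
Net pay = $2,860.93 − $406.18 = $2,454.75

$2,454.75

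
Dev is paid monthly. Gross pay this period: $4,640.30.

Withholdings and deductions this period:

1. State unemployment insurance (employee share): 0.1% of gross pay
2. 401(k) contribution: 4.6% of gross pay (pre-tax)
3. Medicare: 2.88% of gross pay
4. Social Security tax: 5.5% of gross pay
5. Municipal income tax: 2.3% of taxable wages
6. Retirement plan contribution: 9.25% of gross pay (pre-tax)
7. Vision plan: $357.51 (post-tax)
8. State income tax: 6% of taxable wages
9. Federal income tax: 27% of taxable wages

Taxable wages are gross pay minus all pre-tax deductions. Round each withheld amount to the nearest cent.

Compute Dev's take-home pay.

Retirement plan contribution: $4,640.30 × 0.0925 = $429.23
401(k) contribution: $4,640.30 × 0.046 = $213.45
Pre-tax total = $429.23 + $213.45 = $642.68
Taxable wages = $4,640.30 − $642.68 = $3,997.62
Federal income tax: $3,997.62 × 0.27 = $1,079.36
State income tax: $3,997.62 × 0.06 = $239.86
Municipal income tax: $3,997.62 × 0.023 = $91.95
State unemployment insurance (employee share): $4,640.30 × 0.001 = $4.64
Social Security tax: $4,640.30 × 0.055 = $255.22
Medicare: $4,640.30 × 0.0288 = $133.64
Vision plan: $357.51
Total deductions = $429.23 + $213.45 + $1,079.36 + $239.86 + $91.95 + $4.64 + $255.22 + $133.64 + $357.51 = $2,804.86
Net pay = $4,640.30 − $2,804.86 = $1,835.44

$1,835.44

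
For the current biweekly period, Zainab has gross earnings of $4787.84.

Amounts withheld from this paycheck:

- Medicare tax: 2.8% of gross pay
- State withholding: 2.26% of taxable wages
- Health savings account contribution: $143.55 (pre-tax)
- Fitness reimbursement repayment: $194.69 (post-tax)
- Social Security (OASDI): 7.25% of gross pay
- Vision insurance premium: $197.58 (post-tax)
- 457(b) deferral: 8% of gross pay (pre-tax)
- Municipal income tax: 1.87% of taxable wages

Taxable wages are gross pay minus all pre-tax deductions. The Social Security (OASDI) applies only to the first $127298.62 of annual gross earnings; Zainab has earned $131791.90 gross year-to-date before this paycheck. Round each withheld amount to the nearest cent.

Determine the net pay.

Health savings account contribution: $143.55
457(b) deferral: $4787.84 × 0.08 = $383.03
Pre-tax total = $143.55 + $383.03 = $526.58
Taxable wages = $4787.84 − $526.58 = $4261.26
Municipal income tax: $4261.26 × 0.0187 = $79.69
State withholding: $4261.26 × 0.0226 = $96.30
Social Security (OASDI): annual cap $127298.62 already reached (YTD $131791.90), so $0.00
Medicare tax: $4787.84 × 0.028 = $134.06
Fitness reimbursement repayment: $194.69
Vision insurance premium: $197.58
Total deductions = $143.55 + $383.03 + $79.69 + $96.30 + $0.00 + $134.06 + $194.69 + $197.58 = $1228.90
Net pay = $4787.84 − $1228.90 = $3558.94

$3558.94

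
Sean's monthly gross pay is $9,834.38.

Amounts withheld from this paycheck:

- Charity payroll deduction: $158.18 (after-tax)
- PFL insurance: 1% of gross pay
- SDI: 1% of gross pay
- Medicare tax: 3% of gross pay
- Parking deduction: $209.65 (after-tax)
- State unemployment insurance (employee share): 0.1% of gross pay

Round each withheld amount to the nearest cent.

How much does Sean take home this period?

$8,965.01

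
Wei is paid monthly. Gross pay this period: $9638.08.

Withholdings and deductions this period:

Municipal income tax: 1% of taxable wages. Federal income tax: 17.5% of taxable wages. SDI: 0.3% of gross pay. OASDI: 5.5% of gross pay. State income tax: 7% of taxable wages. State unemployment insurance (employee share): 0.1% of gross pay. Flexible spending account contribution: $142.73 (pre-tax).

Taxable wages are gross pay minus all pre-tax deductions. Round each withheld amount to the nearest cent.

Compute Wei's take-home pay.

$6505.40

Flexible spending account contribution: $142.73
Taxable wages = $9638.08 − $142.73 = $9495.35
Federal income tax: $9495.35 × 0.175 = $1661.69
State income tax: $9495.35 × 0.07 = $664.67
Municipal income tax: $9495.35 × 0.01 = $94.95
SDI: $9638.08 × 0.003 = $28.91
State unemployment insurance (employee share): $9638.08 × 0.001 = $9.64
OASDI: $9638.08 × 0.055 = $530.09
Total deductions = $142.73 + $1661.69 + $664.67 + $94.95 + $28.91 + $9.64 + $530.09 = $3132.68
Net pay = $9638.08 − $3132.68 = $6505.40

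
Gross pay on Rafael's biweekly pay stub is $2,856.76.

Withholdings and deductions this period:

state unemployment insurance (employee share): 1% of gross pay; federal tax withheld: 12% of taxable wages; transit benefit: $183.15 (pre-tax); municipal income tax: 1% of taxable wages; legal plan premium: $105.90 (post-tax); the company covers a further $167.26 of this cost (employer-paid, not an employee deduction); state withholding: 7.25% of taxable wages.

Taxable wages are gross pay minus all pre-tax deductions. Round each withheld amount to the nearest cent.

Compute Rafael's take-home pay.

Transit benefit: $183.15
Taxable wages = $2,856.76 − $183.15 = $2,673.61
Municipal income tax: $2,673.61 × 0.01 = $26.74
State withholding: $2,673.61 × 0.0725 = $193.84
Federal tax withheld: $2,673.61 × 0.12 = $320.83
State unemployment insurance (employee share): $2,856.76 × 0.01 = $28.57
Legal plan premium: $105.90
(Employer's $167.26 toward legal plan premium is not withheld from the employee.)
Total deductions = $183.15 + $26.74 + $193.84 + $320.83 + $28.57 + $105.90 = $859.03
Net pay = $2,856.76 − $859.03 = $1,997.73

$1,997.73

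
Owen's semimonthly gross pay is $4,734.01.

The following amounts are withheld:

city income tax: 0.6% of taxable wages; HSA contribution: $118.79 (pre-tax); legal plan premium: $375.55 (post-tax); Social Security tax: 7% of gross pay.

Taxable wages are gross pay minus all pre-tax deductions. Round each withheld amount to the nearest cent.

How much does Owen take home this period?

$3,880.60

HSA contribution: $118.79
Taxable wages = $4,734.01 − $118.79 = $4,615.22
City income tax: $4,615.22 × 0.006 = $27.69
Social Security tax: $4,734.01 × 0.07 = $331.38
Legal plan premium: $375.55
Total deductions = $118.79 + $27.69 + $331.38 + $375.55 = $853.41
Net pay = $4,734.01 − $853.41 = $3,880.60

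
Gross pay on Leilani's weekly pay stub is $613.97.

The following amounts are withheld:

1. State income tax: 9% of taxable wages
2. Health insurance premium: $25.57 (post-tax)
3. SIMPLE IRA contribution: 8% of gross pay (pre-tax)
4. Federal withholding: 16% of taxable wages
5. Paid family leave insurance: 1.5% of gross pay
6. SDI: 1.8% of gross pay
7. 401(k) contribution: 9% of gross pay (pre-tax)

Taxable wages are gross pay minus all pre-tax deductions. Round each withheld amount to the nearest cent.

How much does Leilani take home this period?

$336.37

401(k) contribution: $613.97 × 0.09 = $55.26
SIMPLE IRA contribution: $613.97 × 0.08 = $49.12
Pre-tax total = $55.26 + $49.12 = $104.38
Taxable wages = $613.97 − $104.38 = $509.59
Federal withholding: $509.59 × 0.16 = $81.53
State income tax: $509.59 × 0.09 = $45.86
SDI: $613.97 × 0.018 = $11.05
Paid family leave insurance: $613.97 × 0.015 = $9.21
Health insurance premium: $25.57
Total deductions = $55.26 + $49.12 + $81.53 + $45.86 + $11.05 + $9.21 + $25.57 = $277.60
Net pay = $613.97 − $277.60 = $336.37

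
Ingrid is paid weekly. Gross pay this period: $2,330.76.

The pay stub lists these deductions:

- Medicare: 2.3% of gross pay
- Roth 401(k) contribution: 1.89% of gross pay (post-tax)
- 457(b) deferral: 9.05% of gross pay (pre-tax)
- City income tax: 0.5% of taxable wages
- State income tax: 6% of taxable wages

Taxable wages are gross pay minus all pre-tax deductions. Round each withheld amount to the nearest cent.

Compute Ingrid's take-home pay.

457(b) deferral: $2,330.76 × 0.0905 = $210.93
Taxable wages = $2,330.76 − $210.93 = $2,119.83
State income tax: $2,119.83 × 0.06 = $127.19
City income tax: $2,119.83 × 0.005 = $10.60
Medicare: $2,330.76 × 0.023 = $53.61
Roth 401(k) contribution: $2,330.76 × 0.0189 = $44.05
Total deductions = $210.93 + $127.19 + $10.60 + $53.61 + $44.05 = $446.38
Net pay = $2,330.76 − $446.38 = $1,884.38

$1,884.38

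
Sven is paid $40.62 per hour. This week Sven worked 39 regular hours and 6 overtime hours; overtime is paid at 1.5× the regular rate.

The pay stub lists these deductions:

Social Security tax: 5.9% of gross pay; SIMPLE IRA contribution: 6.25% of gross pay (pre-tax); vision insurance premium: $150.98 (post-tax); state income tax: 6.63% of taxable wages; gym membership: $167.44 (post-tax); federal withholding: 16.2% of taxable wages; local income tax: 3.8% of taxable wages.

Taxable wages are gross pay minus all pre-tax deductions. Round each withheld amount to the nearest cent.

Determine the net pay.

Regular pay: 39 × $40.62 = $1,584.18
Overtime pay: 6 × $40.62 × 1.5 = $365.58
Gross pay = $1,584.18 + $365.58 = $1,949.76
SIMPLE IRA contribution: $1,949.76 × 0.0625 = $121.86
Taxable wages = $1,949.76 − $121.86 = $1,827.90
Federal withholding: $1,827.90 × 0.162 = $296.12
State income tax: $1,827.90 × 0.0663 = $121.19
Local income tax: $1,827.90 × 0.038 = $69.46
Social Security tax: $1,949.76 × 0.059 = $115.04
Vision insurance premium: $150.98
Gym membership: $167.44
Total deductions = $121.86 + $296.12 + $121.19 + $69.46 + $115.04 + $150.98 + $167.44 = $1,042.09
Net pay = $1,949.76 − $1,042.09 = $907.67

$907.67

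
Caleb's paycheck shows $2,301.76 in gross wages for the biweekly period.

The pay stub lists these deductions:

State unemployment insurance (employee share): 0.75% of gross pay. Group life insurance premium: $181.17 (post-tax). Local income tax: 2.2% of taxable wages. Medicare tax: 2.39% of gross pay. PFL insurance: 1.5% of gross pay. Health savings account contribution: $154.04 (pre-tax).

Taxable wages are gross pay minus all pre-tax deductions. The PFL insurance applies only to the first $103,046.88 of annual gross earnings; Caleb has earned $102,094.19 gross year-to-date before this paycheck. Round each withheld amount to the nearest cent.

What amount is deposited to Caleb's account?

$1,832.74

Health savings account contribution: $154.04
Taxable wages = $2,301.76 − $154.04 = $2,147.72
Local income tax: $2,147.72 × 0.022 = $47.25
Medicare tax: $2,301.76 × 0.0239 = $55.01
State unemployment insurance (employee share): $2,301.76 × 0.0075 = $17.26
PFL insurance: only $103,046.88 − $102,094.19 = $952.69 of this check is subject → $952.69 × 0.015 = $14.29
Group life insurance premium: $181.17
Total deductions = $154.04 + $47.25 + $55.01 + $17.26 + $14.29 + $181.17 = $469.02
Net pay = $2,301.76 − $469.02 = $1,832.74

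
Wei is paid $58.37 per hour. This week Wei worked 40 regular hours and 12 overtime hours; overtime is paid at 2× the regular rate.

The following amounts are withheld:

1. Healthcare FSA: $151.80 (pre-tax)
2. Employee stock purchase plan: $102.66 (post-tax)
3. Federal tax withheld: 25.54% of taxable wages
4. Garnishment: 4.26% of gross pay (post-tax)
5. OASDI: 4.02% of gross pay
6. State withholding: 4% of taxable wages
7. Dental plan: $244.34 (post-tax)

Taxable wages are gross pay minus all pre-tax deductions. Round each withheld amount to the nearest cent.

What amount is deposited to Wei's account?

$1,868.89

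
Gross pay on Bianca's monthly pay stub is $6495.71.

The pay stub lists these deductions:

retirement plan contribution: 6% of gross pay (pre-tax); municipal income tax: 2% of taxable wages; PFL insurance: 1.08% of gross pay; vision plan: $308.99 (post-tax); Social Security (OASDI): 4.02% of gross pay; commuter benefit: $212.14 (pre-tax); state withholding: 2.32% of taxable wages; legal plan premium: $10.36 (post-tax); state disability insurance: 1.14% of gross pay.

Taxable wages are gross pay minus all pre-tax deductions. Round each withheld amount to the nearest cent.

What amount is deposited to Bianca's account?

Commuter benefit: $212.14
Retirement plan contribution: $6495.71 × 0.06 = $389.74
Pre-tax total = $212.14 + $389.74 = $601.88
Taxable wages = $6495.71 − $601.88 = $5893.83
Municipal income tax: $5893.83 × 0.02 = $117.88
State withholding: $5893.83 × 0.0232 = $136.74
State disability insurance: $6495.71 × 0.0114 = $74.05
Social Security (OASDI): $6495.71 × 0.0402 = $261.13
PFL insurance: $6495.71 × 0.0108 = $70.15
Vision plan: $308.99
Legal plan premium: $10.36
Total deductions = $212.14 + $389.74 + $117.88 + $136.74 + $74.05 + $261.13 + $70.15 + $308.99 + $10.36 = $1581.18
Net pay = $6495.71 − $1581.18 = $4914.53

$4914.53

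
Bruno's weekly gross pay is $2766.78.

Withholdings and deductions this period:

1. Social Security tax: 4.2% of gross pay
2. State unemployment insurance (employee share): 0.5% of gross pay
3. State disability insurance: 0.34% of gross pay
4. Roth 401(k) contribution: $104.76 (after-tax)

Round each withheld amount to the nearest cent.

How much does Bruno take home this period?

Social Security tax: $2766.78 × 0.042 = $116.20
State unemployment insurance (employee share): $2766.78 × 0.005 = $13.83
State disability insurance: $2766.78 × 0.0034 = $9.41
Roth 401(k) contribution: $104.76
Total deductions = $116.20 + $13.83 + $9.41 + $104.76 = $244.20
Net pay = $2766.78 − $244.20 = $2522.58

$2522.58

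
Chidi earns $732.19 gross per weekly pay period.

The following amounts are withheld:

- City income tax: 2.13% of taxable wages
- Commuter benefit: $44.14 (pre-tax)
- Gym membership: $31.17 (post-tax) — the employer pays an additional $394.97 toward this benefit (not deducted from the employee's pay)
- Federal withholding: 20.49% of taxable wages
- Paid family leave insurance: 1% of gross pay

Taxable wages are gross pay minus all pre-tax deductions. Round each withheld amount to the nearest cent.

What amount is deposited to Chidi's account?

Commuter benefit: $44.14
Taxable wages = $732.19 − $44.14 = $688.05
City income tax: $688.05 × 0.0213 = $14.66
Federal withholding: $688.05 × 0.2049 = $140.98
Paid family leave insurance: $732.19 × 0.01 = $7.32
Gym membership: $31.17
(Employer's $394.97 toward gym membership is not withheld from the employee.)
Total deductions = $44.14 + $14.66 + $140.98 + $7.32 + $31.17 = $238.27
Net pay = $732.19 − $238.27 = $493.92

$493.92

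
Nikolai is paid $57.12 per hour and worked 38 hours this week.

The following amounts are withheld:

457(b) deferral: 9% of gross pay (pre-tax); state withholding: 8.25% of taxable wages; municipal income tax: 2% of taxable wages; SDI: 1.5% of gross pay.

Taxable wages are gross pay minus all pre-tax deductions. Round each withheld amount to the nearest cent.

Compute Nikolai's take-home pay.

$1,740.20

Gross pay: 38 × $57.12 = $2,170.56
457(b) deferral: $2,170.56 × 0.09 = $195.35
Taxable wages = $2,170.56 − $195.35 = $1,975.21
Municipal income tax: $1,975.21 × 0.02 = $39.50
State withholding: $1,975.21 × 0.0825 = $162.95
SDI: $2,170.56 × 0.015 = $32.56
Total deductions = $195.35 + $39.50 + $162.95 + $32.56 = $430.36
Net pay = $2,170.56 − $430.36 = $1,740.20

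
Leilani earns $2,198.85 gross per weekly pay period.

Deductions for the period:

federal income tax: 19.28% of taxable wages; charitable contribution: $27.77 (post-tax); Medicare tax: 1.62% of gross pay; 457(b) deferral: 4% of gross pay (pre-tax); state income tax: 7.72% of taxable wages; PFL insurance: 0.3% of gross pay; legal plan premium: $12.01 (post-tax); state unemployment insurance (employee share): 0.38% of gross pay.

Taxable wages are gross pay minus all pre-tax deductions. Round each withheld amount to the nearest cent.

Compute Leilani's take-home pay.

$1,450.60

457(b) deferral: $2,198.85 × 0.04 = $87.95
Taxable wages = $2,198.85 − $87.95 = $2,110.90
State income tax: $2,110.90 × 0.0772 = $162.96
Federal income tax: $2,110.90 × 0.1928 = $406.98
Medicare tax: $2,198.85 × 0.0162 = $35.62
PFL insurance: $2,198.85 × 0.003 = $6.60
State unemployment insurance (employee share): $2,198.85 × 0.0038 = $8.36
Charitable contribution: $27.77
Legal plan premium: $12.01
Total deductions = $87.95 + $162.96 + $406.98 + $35.62 + $6.60 + $8.36 + $27.77 + $12.01 = $748.25
Net pay = $2,198.85 − $748.25 = $1,450.60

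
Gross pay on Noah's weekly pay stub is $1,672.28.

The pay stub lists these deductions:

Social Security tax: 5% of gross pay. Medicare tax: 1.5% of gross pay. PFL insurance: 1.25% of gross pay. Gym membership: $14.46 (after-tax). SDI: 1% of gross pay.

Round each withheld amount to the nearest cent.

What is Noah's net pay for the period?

$1,511.51

Medicare tax: $1,672.28 × 0.015 = $25.08
SDI: $1,672.28 × 0.01 = $16.72
Social Security tax: $1,672.28 × 0.05 = $83.61
PFL insurance: $1,672.28 × 0.0125 = $20.90
Gym membership: $14.46
Total deductions = $25.08 + $16.72 + $83.61 + $20.90 + $14.46 = $160.77
Net pay = $1,672.28 − $160.77 = $1,511.51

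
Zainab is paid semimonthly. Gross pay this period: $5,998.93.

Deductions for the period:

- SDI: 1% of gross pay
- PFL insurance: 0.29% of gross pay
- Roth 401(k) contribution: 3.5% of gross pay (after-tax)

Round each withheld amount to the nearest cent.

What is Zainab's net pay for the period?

$5,711.58

SDI: $5,998.93 × 0.01 = $59.99
PFL insurance: $5,998.93 × 0.0029 = $17.40
Roth 401(k) contribution: $5,998.93 × 0.035 = $209.96
Total deductions = $59.99 + $17.40 + $209.96 = $287.35
Net pay = $5,998.93 − $287.35 = $5,711.58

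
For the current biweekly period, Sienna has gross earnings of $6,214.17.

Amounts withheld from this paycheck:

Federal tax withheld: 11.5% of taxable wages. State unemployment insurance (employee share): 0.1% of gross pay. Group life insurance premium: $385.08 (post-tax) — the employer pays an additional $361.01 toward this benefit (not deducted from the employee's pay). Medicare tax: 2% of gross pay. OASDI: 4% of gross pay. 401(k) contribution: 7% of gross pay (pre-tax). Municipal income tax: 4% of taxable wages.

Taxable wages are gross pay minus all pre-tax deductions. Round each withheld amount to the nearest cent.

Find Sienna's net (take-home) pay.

$4,119.26

401(k) contribution: $6,214.17 × 0.07 = $434.99
Taxable wages = $6,214.17 − $434.99 = $5,779.18
Municipal income tax: $5,779.18 × 0.04 = $231.17
Federal tax withheld: $5,779.18 × 0.115 = $664.61
Medicare tax: $6,214.17 × 0.02 = $124.28
State unemployment insurance (employee share): $6,214.17 × 0.001 = $6.21
OASDI: $6,214.17 × 0.04 = $248.57
Group life insurance premium: $385.08
(Employer's $361.01 toward group life insurance premium is not withheld from the employee.)
Total deductions = $434.99 + $231.17 + $664.61 + $124.28 + $6.21 + $248.57 + $385.08 = $2,094.91
Net pay = $6,214.17 − $2,094.91 = $4,119.26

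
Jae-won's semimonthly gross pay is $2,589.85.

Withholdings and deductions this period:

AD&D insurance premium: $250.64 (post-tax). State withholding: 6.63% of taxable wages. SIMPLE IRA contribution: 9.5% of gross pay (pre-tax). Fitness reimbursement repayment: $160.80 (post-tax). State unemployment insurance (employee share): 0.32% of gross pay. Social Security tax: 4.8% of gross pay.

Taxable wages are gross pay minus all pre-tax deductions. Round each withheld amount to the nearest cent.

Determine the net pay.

SIMPLE IRA contribution: $2,589.85 × 0.095 = $246.04
Taxable wages = $2,589.85 − $246.04 = $2,343.81
State withholding: $2,343.81 × 0.0663 = $155.39
State unemployment insurance (employee share): $2,589.85 × 0.0032 = $8.29
Social Security tax: $2,589.85 × 0.048 = $124.31
AD&D insurance premium: $250.64
Fitness reimbursement repayment: $160.80
Total deductions = $246.04 + $155.39 + $8.29 + $124.31 + $250.64 + $160.80 = $945.47
Net pay = $2,589.85 − $945.47 = $1,644.38

$1,644.38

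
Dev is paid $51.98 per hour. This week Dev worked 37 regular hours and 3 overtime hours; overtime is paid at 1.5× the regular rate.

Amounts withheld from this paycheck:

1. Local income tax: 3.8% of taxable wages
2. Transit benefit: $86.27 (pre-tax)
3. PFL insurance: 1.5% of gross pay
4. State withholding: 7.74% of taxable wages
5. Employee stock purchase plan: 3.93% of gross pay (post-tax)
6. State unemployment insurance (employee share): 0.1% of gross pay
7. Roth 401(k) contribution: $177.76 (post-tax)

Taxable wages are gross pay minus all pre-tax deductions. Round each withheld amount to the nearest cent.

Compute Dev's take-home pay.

$1,534.86

Regular pay: 37 × $51.98 = $1,923.26
Overtime pay: 3 × $51.98 × 1.5 = $233.91
Gross pay = $1,923.26 + $233.91 = $2,157.17
Transit benefit: $86.27
Taxable wages = $2,157.17 − $86.27 = $2,070.90
State withholding: $2,070.90 × 0.0774 = $160.29
Local income tax: $2,070.90 × 0.038 = $78.69
PFL insurance: $2,157.17 × 0.015 = $32.36
State unemployment insurance (employee share): $2,157.17 × 0.001 = $2.16
Roth 401(k) contribution: $177.76
Employee stock purchase plan: $2,157.17 × 0.0393 = $84.78
Total deductions = $86.27 + $160.29 + $78.69 + $32.36 + $2.16 + $177.76 + $84.78 = $622.31
Net pay = $2,157.17 − $622.31 = $1,534.86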